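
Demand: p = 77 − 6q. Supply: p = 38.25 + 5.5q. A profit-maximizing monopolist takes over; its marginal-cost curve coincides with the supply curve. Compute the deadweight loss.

7.67

Competitive equilibrium: 77 − 6q = 38.25 + 5.5q → q* = 3.3696, p* = 56.7826.
Marginal revenue: MR = 77 − 12q. Set MR = MC: 77 − 12q = 38.25 + 5.5q → q_m = 2.2143.
Price p_m = 77 − 6·2.2143 = 63.7142; MC(q_m) = 38.25 + 5.5·2.2143 = 50.4287.
Competitive q* = 3.3696, so Δq = 1.1553; wedge = 63.7142 − 50.4287 = 13.2855.
The triangle = ½ × 1.1553 × 13.2855 = 7.67.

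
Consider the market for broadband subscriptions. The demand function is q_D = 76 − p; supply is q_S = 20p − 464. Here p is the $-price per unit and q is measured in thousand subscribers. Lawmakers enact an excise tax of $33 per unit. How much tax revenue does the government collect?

In inverse form: demand p = 76 − q, supply p = 23.2 + 0.05q.
Competitive equilibrium: 76 − q = 23.2 + 0.05q → q* = 50.28571, p* = 25.71429.
With the tax, the buyer price exceeds the seller price by 33: (76 − q) − (23.2 + 0.05q) = 33 → q' = 18.85714.
Tax revenue = 33 × 18.85714 = $622.29 thousand.

$622.29 thousand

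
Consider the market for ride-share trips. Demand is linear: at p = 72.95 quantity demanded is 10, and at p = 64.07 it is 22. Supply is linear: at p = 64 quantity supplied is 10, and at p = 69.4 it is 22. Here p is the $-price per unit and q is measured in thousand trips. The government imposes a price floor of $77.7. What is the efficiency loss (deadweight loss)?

Demand slope = (64.07 − 72.95)/(22 − 10) = −0.74, so p = 80.35 − 0.74q.
Supply slope = (69.4 − 64)/(22 − 10) = 0.45, so p = 59.5 + 0.45q.
Competitive equilibrium: 80.35 − 0.74q = 59.5 + 0.45q → q* = 17.521, p* = 67.3845.
At the floor p = 77.7, quantity demanded = (80.35 − 77.7)/0.74 = 3.5811.
Sellers' marginal cost at q' = 3.5811: 59.5 + 0.45·3.5811 = 61.1115.
Δq = 17.521 − 3.5811 = 13.9399; wedge = 77.7 − 61.1115 = 16.5885.
Deadweight loss = ½ × 13.9399 × 16.5885 = $115.62 thousand.

$115.62 thousand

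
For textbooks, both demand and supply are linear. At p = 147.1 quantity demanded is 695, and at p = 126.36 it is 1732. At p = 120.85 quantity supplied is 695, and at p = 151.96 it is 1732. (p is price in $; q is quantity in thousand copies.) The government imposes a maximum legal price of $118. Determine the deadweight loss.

Demand slope = (126.36 − 147.1)/(1732 − 695) = −0.02, so p = 161 − 0.02q.
Supply slope = (151.96 − 120.85)/(1732 − 695) = 0.03, so p = 100 + 0.03q.
Competitive equilibrium: 161 − 0.02q = 100 + 0.03q → q* = 1220, p* = 136.6.
At the ceiling p = 118, quantity supplied = (118 − 100)/0.03 = 600.
Willingness to pay at q' = 600: 161 − 0.02·600 = 149.
Δq = 1220 − 600 = 620; wedge = 149 − 118 = 31.
DWL = ½ × 620 × 31 = $9610 thousand.

$9610 thousand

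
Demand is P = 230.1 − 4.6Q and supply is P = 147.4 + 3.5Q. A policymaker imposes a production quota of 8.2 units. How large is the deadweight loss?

16.36

Competitive equilibrium: 230.1 − 4.6Q = 147.4 + 3.5Q → Q* = 10.2099, P* = 183.1346.
At Q = 8.2: demand price = 230.1 − 4.6·8.2 = 192.38; supply price = 147.4 + 3.5·8.2 = 176.1.
ΔQ = 10.2099 − 8.2 = 2.0099; wedge = 192.38 − 176.1 = 16.28.
Deadweight loss = ½ × 2.0099 × 16.28 = 16.36.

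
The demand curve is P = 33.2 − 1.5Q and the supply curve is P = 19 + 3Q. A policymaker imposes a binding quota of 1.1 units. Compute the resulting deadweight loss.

9.51

Competitive equilibrium: 33.2 − 1.5Q = 19 + 3Q → Q* = 3.1556, P* = 28.4667.
At Q = 1.1: demand price = 33.2 − 1.5·1.1 = 31.55; supply price = 19 + 3·1.1 = 22.3.
ΔQ = 3.1556 − 1.1 = 2.0556; wedge = 31.55 − 22.3 = 9.25.
DWL = ½ × 2.0556 × 9.25 = 9.51.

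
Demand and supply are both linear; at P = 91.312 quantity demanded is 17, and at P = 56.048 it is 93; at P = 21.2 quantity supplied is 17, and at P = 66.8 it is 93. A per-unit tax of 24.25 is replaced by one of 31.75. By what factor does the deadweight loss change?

Demand slope = (56.048 − 91.312)/(93 − 17) = −0.464, so P = 99.2 − 0.464Q.
Supply slope = (66.8 − 21.2)/(93 − 17) = 0.6, so P = 11 + 0.6Q.
Competitive equilibrium: 99.2 − 0.464Q = 11 + 0.6Q → Q* = 82.8947, P* = 60.7368.
For a per-unit tax t: ΔQ = t/1.064, so DWL = ½·t·(t/1.064) = t²/2.128.
At t = 24.25: DWL = 276.345. At t = 31.75: DWL = 473.714.
Ratio = (31.75/24.25)² = 1.714.

1.714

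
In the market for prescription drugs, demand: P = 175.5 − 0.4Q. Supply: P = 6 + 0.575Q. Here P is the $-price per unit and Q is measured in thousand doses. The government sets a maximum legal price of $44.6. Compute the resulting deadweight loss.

$5551.77 thousand

Competitive equilibrium: 175.5 − 0.4Q = 6 + 0.575Q → Q* = 173.8462, P* = 105.9615.
At the ceiling P = 44.6, quantity supplied = (44.6 − 6)/0.575 = 67.1304.
Willingness to pay at Q' = 67.1304: 175.5 − 0.4·67.1304 = 148.6478.
ΔQ = 173.8462 − 67.1304 = 106.7158; wedge = 148.6478 − 44.6 = 104.0478.
Welfare loss = ½ × 106.7158 × 104.0478 = $5551.77 thousand.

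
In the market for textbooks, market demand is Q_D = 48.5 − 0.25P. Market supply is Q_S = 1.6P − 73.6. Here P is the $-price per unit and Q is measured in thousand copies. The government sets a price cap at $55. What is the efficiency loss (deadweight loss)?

In inverse form: demand P = 194 − 4Q, supply P = 46 + 0.625Q.
Competitive equilibrium: 194 − 4Q = 46 + 0.625Q → Q* = 32, P* = 66.
At the ceiling P = 55, quantity supplied = (55 − 46)/0.625 = 14.4.
Willingness to pay at Q' = 14.4: 194 − 4·14.4 = 136.4.
ΔQ = 32 − 14.4 = 17.6; wedge = 136.4 − 55 = 81.4.
Deadweight loss = ½ × 17.6 × 81.4 = $716.32 thousand.

$716.32 thousand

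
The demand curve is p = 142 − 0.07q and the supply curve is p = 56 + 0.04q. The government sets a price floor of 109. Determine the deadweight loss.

5298.79

Competitive equilibrium: 142 − 0.07q = 56 + 0.04q → q* = 781.81818, p* = 87.27273.
At the floor p = 109, quantity demanded = (142 − 109)/0.07 = 471.42857.
Sellers' marginal cost at q' = 471.42857: 56 + 0.04·471.42857 = 74.85714.
Δq = 781.81818 − 471.42857 = 310.38961; wedge = 109 − 74.85714 = 34.14286.
The triangle = ½ × 310.38961 × 34.14286 = 5298.79.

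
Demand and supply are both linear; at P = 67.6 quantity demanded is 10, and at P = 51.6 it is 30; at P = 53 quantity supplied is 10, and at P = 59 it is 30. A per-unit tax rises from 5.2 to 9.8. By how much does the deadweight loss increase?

Demand slope = (51.6 − 67.6)/(30 − 10) = −0.8, so P = 75.6 − 0.8Q.
Supply slope = (59 − 53)/(30 − 10) = 0.3, so P = 50 + 0.3Q.
Competitive equilibrium: 75.6 − 0.8Q = 50 + 0.3Q → Q* = 23.2727, P* = 56.9818.
For a per-unit tax t: ΔQ = t/1.1, so DWL = ½·t·(t/1.1) = t²/2.2.
At t = 5.2: DWL = 12.291. At t = 9.8: DWL = 43.655.
Increase = 43.655 − 12.291 = 31.36.

31.36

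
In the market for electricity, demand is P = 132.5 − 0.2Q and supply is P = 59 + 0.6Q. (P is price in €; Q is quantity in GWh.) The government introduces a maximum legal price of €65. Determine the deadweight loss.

€2681.41

Competitive equilibrium: 132.5 − 0.2Q = 59 + 0.6Q → Q* = 91.875, P* = 114.125.
At the ceiling P = 65, quantity supplied = (65 − 59)/0.6 = 10.
Willingness to pay at Q' = 10: 132.5 − 0.2·10 = 130.5.
ΔQ = 91.875 − 10 = 81.875; wedge = 130.5 − 65 = 65.5.
Welfare loss = ½ × 81.875 × 65.5 = €2681.41.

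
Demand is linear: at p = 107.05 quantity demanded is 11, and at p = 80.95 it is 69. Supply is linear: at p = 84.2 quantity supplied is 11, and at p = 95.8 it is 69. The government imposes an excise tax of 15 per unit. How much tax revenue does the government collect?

Demand slope = (80.95 − 107.05)/(69 − 11) = −0.45, so p = 112 − 0.45q.
Supply slope = (95.8 − 84.2)/(69 − 11) = 0.2, so p = 82 + 0.2q.
Competitive equilibrium: 112 − 0.45q = 82 + 0.2q → q* = 46.1538, p* = 91.2308.
With the tax, the buyer price exceeds the seller price by 15: (112 − 0.45q) − (82 + 0.2q) = 15 → q' = 23.0769.
Tax revenue = 15 × 23.0769 = 346.15.

346.15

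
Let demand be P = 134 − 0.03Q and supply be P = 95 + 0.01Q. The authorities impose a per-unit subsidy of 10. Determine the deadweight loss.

Competitive equilibrium: 134 − 0.03Q = 95 + 0.01Q → Q* = 975, P* = 104.75.
The subsidy lowers effective supply by 10: P = 85 + 0.01Q.
New quantity: 134 − 0.03Q = 85 + 0.01Q → Q' = 1225.
Overproduction ΔQ = 1225 − 975 = 250; wedge = subsidy = 10.
DWL = ½ × 250 × 10 = 1250.

1250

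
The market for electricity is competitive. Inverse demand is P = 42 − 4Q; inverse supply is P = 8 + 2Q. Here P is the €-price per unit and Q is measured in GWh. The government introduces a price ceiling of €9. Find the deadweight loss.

Competitive equilibrium: 42 − 4Q = 8 + 2Q → Q* = 5.6667, P* = 19.3333.
At the ceiling P = 9, quantity supplied = (9 − 8)/2 = 0.5.
Willingness to pay at Q' = 0.5: 42 − 4·0.5 = 40.
ΔQ = 5.6667 − 0.5 = 5.1667; wedge = 40 − 9 = 31.
DWL = ½ × 5.1667 × 31 = €80.08.

€80.08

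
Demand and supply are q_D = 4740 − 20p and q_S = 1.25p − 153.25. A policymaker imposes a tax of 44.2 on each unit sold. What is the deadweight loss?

In inverse form: demand p = 237 − 0.05q, supply p = 122.6 + 0.8q.
Competitive equilibrium: 237 − 0.05q = 122.6 + 0.8q → q* = 134.5882, p* = 230.2706.
With the tax, the buyer price exceeds the seller price by 44.2: (237 − 0.05q) − (122.6 + 0.8q) = 44.2 → q' = 82.5882.
Δq = 134.5882 − 82.5882 = 52; the wedge equals the tax, 44.2.
DWL = ½ × 52 × 44.2 = 1149.20.

1149.20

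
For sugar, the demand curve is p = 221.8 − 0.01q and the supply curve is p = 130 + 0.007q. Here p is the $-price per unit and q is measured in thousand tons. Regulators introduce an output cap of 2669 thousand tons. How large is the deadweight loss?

Competitive equilibrium: 221.8 − 0.01q = 130 + 0.007q → q* = 5400, p* = 167.8.
At q = 2669: demand price = 221.8 − 0.01·2669 = 195.11; supply price = 130 + 0.007·2669 = 148.683.
Δq = 5400 − 2669 = 2731; wedge = 195.11 − 148.683 = 46.427.
Welfare loss = ½ × 2731 × 46.427 = $63396.07 thousand.

$63396.07 thousand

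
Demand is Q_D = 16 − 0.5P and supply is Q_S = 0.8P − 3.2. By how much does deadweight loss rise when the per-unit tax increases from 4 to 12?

19.69

In inverse form: demand P = 32 − 2Q, supply P = 4 + 1.25Q.
Competitive equilibrium: 32 − 2Q = 4 + 1.25Q → Q* = 8.6154, P* = 14.7692.
For a per-unit tax t: ΔQ = t/3.25, so DWL = ½·t·(t/3.25) = t²/6.5.
At t = 4: DWL = 2.462. At t = 12: DWL = 22.154.
Increase = 22.154 − 2.462 = 19.69.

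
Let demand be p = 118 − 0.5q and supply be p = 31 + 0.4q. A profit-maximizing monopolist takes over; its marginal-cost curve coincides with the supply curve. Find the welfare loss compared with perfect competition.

536.35

Competitive equilibrium: 118 − 0.5q = 31 + 0.4q → q* = 96.6667, p* = 69.6667.
Marginal revenue: MR = 118 − q. Set MR = MC: 118 − q = 31 + 0.4q → q_m = 62.1429.
Price p_m = 118 − 0.5·62.1429 = 86.9286; MC(q_m) = 31 + 0.4·62.1429 = 55.8572.
Competitive q* = 96.6667, so Δq = 34.5238; wedge = 86.9286 − 55.8572 = 31.0714.
Welfare loss = ½ × 34.5238 × 31.0714 = 536.35.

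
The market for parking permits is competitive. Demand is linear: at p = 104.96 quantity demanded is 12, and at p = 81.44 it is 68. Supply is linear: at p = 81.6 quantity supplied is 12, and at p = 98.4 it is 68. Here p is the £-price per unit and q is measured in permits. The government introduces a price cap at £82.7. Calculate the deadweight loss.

£298.14

Demand slope = (81.44 − 104.96)/(68 − 12) = −0.42, so p = 110 − 0.42q.
Supply slope = (98.4 − 81.6)/(68 − 12) = 0.3, so p = 78 + 0.3q.
Competitive equilibrium: 110 − 0.42q = 78 + 0.3q → q* = 44.4444, p* = 91.3333.
At the ceiling p = 82.7, quantity supplied = (82.7 − 78)/0.3 = 15.6667.
Willingness to pay at q' = 15.6667: 110 − 0.42·15.6667 = 103.42.
Δq = 44.4444 − 15.6667 = 28.7777; wedge = 103.42 − 82.7 = 20.72.
Deadweight loss = ½ × 28.7777 × 20.72 = £298.14.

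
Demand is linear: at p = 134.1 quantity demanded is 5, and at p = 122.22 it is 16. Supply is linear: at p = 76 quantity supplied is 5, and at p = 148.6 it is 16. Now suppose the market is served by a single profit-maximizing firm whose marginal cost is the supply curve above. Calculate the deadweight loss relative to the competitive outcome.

9.22

Demand slope = (122.22 − 134.1)/(16 − 5) = −1.08, so p = 139.5 − 1.08q.
Supply slope = (148.6 − 76)/(16 − 5) = 6.6, so p = 43 + 6.6q.
Competitive equilibrium: 139.5 − 1.08q = 43 + 6.6q → q* = 12.5651, p* = 125.92969.
Marginal revenue: MR = 139.5 − 2.16q. Set MR = MC: 139.5 − 2.16q = 43 + 6.6q → q_m = 11.01598.
Price p_m = 139.5 − 1.08·11.01598 = 127.60274; MC(q_m) = 43 + 6.6·11.01598 = 115.70547.
Competitive q* = 12.5651, so Δq = 1.54912; wedge = 127.60274 − 115.70547 = 11.89727.
Deadweight loss = ½ × 1.54912 × 11.89727 = 9.22.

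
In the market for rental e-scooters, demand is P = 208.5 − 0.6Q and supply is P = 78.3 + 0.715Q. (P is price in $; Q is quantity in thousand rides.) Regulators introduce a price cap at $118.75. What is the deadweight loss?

Competitive equilibrium: 208.5 − 0.6Q = 78.3 + 0.715Q → Q* = 99.0114, P* = 149.0932.
At the ceiling P = 118.75, quantity supplied = (118.75 − 78.3)/0.715 = 56.5734.
Willingness to pay at Q' = 56.5734: 208.5 − 0.6·56.5734 = 174.556.
ΔQ = 99.0114 − 56.5734 = 42.438; wedge = 174.556 − 118.75 = 55.806.
Welfare loss = ½ × 42.438 × 55.806 = $1184.15 thousand.

$1184.15 thousand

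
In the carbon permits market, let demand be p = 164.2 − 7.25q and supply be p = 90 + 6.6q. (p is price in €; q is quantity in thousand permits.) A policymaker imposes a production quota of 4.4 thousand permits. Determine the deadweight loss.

Competitive equilibrium: 164.2 − 7.25q = 90 + 6.6q → q* = 5.3574, p* = 125.3588.
At q = 4.4: demand price = 164.2 − 7.25·4.4 = 132.3; supply price = 90 + 6.6·4.4 = 119.04.
Δq = 5.3574 − 4.4 = 0.9574; wedge = 132.3 − 119.04 = 13.26.
Welfare loss = ½ × 0.9574 × 13.26 = €6.35 thousand.

€6.35 thousand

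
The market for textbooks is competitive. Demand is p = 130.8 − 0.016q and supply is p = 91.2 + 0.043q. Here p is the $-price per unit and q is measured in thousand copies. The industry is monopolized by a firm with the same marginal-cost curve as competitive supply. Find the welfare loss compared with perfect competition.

$604.82 thousand

Competitive equilibrium: 130.8 − 0.016q = 91.2 + 0.043q → q* = 671.1864, p* = 120.061.
Marginal revenue: MR = 130.8 − 0.032q. Set MR = MC: 130.8 − 0.032q = 91.2 + 0.043q → q_m = 528.
Price p_m = 130.8 − 0.016·528 = 122.352; MC(q_m) = 91.2 + 0.043·528 = 113.904.
Competitive q* = 671.1864, so Δq = 143.1864; wedge = 122.352 − 113.904 = 8.448.
The triangle = ½ × 143.1864 × 8.448 = $604.82 thousand.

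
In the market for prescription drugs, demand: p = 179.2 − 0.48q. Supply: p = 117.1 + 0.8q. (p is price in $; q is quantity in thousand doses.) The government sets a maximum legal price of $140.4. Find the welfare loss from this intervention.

$240.64 thousand

Competitive equilibrium: 179.2 − 0.48q = 117.1 + 0.8q → q* = 48.5156, p* = 155.9125.
At the ceiling p = 140.4, quantity supplied = (140.4 − 117.1)/0.8 = 29.125.
Willingness to pay at q' = 29.125: 179.2 − 0.48·29.125 = 165.22.
Δq = 48.5156 − 29.125 = 19.3906; wedge = 165.22 − 140.4 = 24.82.
DWL = ½ × 19.3906 × 24.82 = $240.64 thousand.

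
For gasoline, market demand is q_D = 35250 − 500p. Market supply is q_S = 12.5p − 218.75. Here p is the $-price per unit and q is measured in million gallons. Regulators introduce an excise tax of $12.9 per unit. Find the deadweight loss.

$1014.70 million

In inverse form: demand p = 70.5 − 0.002q, supply p = 17.5 + 0.08q.
Competitive equilibrium: 70.5 − 0.002q = 17.5 + 0.08q → q* = 646.3415, p* = 69.2073.
With the tax, the buyer price exceeds the seller price by 12.9: (70.5 − 0.002q) − (17.5 + 0.08q) = 12.9 → q' = 489.0244.
Δq = 646.3415 − 489.0244 = 157.3171; the wedge equals the tax, 12.9.
DWL = ½ × 157.3171 × 12.9 = $1014.70 million.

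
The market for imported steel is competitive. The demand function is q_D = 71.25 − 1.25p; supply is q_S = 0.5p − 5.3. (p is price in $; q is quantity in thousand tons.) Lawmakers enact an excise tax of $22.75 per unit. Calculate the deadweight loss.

$92.42 thousand

In inverse form: demand p = 57 − 0.8q, supply p = 10.6 + 2q.
Competitive equilibrium: 57 − 0.8q = 10.6 + 2q → q* = 16.5714, p* = 43.7429.
With the tax, the buyer price exceeds the seller price by 22.75: (57 − 0.8q) − (10.6 + 2q) = 22.75 → q' = 8.4464.
Δq = 16.5714 − 8.4464 = 8.125; the wedge equals the tax, 22.75.
Welfare loss = ½ × 8.125 × 22.75 = $92.42 thousand.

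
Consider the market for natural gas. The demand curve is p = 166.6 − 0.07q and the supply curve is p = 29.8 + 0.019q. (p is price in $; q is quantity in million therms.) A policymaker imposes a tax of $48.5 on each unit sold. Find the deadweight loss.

Competitive equilibrium: 166.6 − 0.07q = 29.8 + 0.019q → q* = 1537.0787, p* = 59.0045.
With the tax, the buyer price exceeds the seller price by 48.5: (166.6 − 0.07q) − (29.8 + 0.019q) = 48.5 → q' = 992.1348.
Δq = 1537.0787 − 992.1348 = 544.9439; the wedge equals the tax, 48.5.
Deadweight loss = ½ × 544.9439 × 48.5 = $13214.89 million.

$13214.89 million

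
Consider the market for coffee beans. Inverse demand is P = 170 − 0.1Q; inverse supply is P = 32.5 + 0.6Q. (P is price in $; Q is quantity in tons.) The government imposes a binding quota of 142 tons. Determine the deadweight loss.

Competitive equilibrium: 170 − 0.1Q = 32.5 + 0.6Q → Q* = 196.4286, P* = 150.3571.
At Q = 142: demand price = 170 − 0.1·142 = 155.8; supply price = 32.5 + 0.6·142 = 117.7.
ΔQ = 196.4286 − 142 = 54.4286; wedge = 155.8 − 117.7 = 38.1.
DWL = ½ × 54.4286 × 38.1 = $1036.86.

$1036.86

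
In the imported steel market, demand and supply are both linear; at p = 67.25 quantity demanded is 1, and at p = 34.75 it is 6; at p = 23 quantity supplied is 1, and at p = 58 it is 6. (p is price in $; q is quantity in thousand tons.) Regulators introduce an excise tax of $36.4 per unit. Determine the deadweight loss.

Demand slope = (34.75 − 67.25)/(6 − 1) = −6.5, so p = 73.75 − 6.5q.
Supply slope = (58 − 23)/(6 − 1) = 7, so p = 16 + 7q.
Competitive equilibrium: 73.75 − 6.5q = 16 + 7q → q* = 4.2778, p* = 45.9444.
With the tax, the buyer price exceeds the seller price by 36.4: (73.75 − 6.5q) − (16 + 7q) = 36.4 → q' = 1.5815.
Δq = 4.2778 − 1.5815 = 2.6963; the wedge equals the tax, 36.4.
The triangle = ½ × 2.6963 × 36.4 = $49.07 thousand.

$49.07 thousand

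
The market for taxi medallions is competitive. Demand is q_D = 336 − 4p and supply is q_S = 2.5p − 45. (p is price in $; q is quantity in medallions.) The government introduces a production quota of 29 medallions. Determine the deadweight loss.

In inverse form: demand p = 84 − 0.25q, supply p = 18 + 0.4q.
Competitive equilibrium: 84 − 0.25q = 18 + 0.4q → q* = 101.53846, p* = 58.61538.
At q = 29: demand price = 84 − 0.25·29 = 76.75; supply price = 18 + 0.4·29 = 29.6.
Δq = 101.53846 − 29 = 72.53846; wedge = 76.75 − 29.6 = 47.15.
Deadweight loss = ½ × 72.53846 × 47.15 = $1710.09.

$1710.09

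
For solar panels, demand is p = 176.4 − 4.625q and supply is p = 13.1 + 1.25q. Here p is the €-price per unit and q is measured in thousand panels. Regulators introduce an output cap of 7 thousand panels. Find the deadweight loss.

€1270.36 thousand

Competitive equilibrium: 176.4 − 4.625q = 13.1 + 1.25q → q* = 27.7957, p* = 47.8447.
At q = 7: demand price = 176.4 − 4.625·7 = 144.025; supply price = 13.1 + 1.25·7 = 21.85.
Δq = 27.7957 − 7 = 20.7957; wedge = 144.025 − 21.85 = 122.175.
The triangle = ½ × 20.7957 × 122.175 = €1270.36 thousand.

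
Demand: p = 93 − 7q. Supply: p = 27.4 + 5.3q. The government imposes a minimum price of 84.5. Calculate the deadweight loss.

Competitive equilibrium: 93 − 7q = 27.4 + 5.3q → q* = 5.3333, p* = 55.6667.
At the floor p = 84.5, quantity demanded = (93 − 84.5)/7 = 1.2143.
Sellers' marginal cost at q' = 1.2143: 27.4 + 5.3·1.2143 = 33.8358.
Δq = 5.3333 − 1.2143 = 4.119; wedge = 84.5 − 33.8358 = 50.6642.
Welfare loss = ½ × 4.119 × 50.6642 = 104.34.

104.34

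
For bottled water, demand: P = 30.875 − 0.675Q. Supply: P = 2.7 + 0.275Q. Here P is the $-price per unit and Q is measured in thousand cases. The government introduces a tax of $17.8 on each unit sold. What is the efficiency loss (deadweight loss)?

$166.76 thousand

Competitive equilibrium: 30.875 − 0.675Q = 2.7 + 0.275Q → Q* = 29.6579, P* = 10.8559.
With the tax, the buyer price exceeds the seller price by 17.8: (30.875 − 0.675Q) − (2.7 + 0.275Q) = 17.8 → Q' = 10.9211.
ΔQ = 29.6579 − 10.9211 = 18.7368; the wedge equals the tax, 17.8.
DWL = ½ × 18.7368 × 17.8 = $166.76 thousand.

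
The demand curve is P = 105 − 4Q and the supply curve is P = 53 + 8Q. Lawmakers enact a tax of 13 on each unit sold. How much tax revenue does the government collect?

Competitive equilibrium: 105 − 4Q = 53 + 8Q → Q* = 4.3333, P* = 87.6667.
With the tax, the buyer price exceeds the seller price by 13: (105 − 4Q) − (53 + 8Q) = 13 → Q' = 3.25.
Tax revenue = 13 × 3.25 = 42.25.

42.25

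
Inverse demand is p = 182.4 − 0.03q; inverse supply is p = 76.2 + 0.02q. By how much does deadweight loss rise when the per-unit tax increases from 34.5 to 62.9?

Competitive equilibrium: 182.4 − 0.03q = 76.2 + 0.02q → q* = 2124, p* = 118.68.
For a per-unit tax t: Δq = t/0.05, so DWL = ½·t·(t/0.05) = t²/0.1.
At t = 34.5: DWL = 11902.5. At t = 62.9: DWL = 39564.1.
Increase = 39564.1 − 11902.5 = 27661.60.

27661.60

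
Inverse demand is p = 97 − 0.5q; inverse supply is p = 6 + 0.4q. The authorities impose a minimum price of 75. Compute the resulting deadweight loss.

1467.76

Competitive equilibrium: 97 − 0.5q = 6 + 0.4q → q* = 101.1111, p* = 46.4444.
At the floor p = 75, quantity demanded = (97 − 75)/0.5 = 44.
Sellers' marginal cost at q' = 44: 6 + 0.4·44 = 23.6.
Δq = 101.1111 − 44 = 57.1111; wedge = 75 − 23.6 = 51.4.
The triangle = ½ × 57.1111 × 51.4 = 1467.76.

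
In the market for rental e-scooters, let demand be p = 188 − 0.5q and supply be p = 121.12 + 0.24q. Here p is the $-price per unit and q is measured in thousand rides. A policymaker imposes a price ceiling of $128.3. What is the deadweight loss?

$1352.58 thousand

Competitive equilibrium: 188 − 0.5q = 121.12 + 0.24q → q* = 90.3784, p* = 142.8108.
At the ceiling p = 128.3, quantity supplied = (128.3 − 121.12)/0.24 = 29.9167.
Willingness to pay at q' = 29.9167: 188 − 0.5·29.9167 = 173.0417.
Δq = 90.3784 − 29.9167 = 60.4617; wedge = 173.0417 − 128.3 = 44.7417.
The triangle = ½ × 60.4617 × 44.7417 = $1352.58 thousand.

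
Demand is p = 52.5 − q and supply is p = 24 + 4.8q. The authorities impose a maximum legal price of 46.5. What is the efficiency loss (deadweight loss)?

0.15

Competitive equilibrium: 52.5 − q = 24 + 4.8q → q* = 4.9138, p* = 47.5862.
At the ceiling p = 46.5, quantity supplied = (46.5 − 24)/4.8 = 4.6875.
Willingness to pay at q' = 4.6875: 52.5 − 1·4.6875 = 47.8125.
Δq = 4.9138 − 4.6875 = 0.2263; wedge = 47.8125 − 46.5 = 1.3125.
The triangle = ½ × 0.2263 × 1.3125 = 0.15.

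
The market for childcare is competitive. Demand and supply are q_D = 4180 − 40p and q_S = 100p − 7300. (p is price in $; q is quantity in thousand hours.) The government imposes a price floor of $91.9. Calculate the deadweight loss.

In inverse form: demand p = 104.5 − 0.025q, supply p = 73 + 0.01q.
Competitive equilibrium: 104.5 − 0.025q = 73 + 0.01q → q* = 900, p* = 82.
At the floor p = 91.9, quantity demanded = (104.5 − 91.9)/0.025 = 504.
Sellers' marginal cost at q' = 504: 73 + 0.01·504 = 78.04.
Δq = 900 − 504 = 396; wedge = 91.9 − 78.04 = 13.86.
DWL = ½ × 396 × 13.86 = $2744.28 thousand.

$2744.28 thousand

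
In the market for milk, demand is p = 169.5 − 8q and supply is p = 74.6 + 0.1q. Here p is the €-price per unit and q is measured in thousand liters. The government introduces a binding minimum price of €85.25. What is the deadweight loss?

€5.69 thousand

Competitive equilibrium: 169.5 − 8q = 74.6 + 0.1q → q* = 11.71605, p* = 75.7716.
At the floor p = 85.25, quantity demanded = (169.5 − 85.25)/8 = 10.53125.
Sellers' marginal cost at q' = 10.53125: 74.6 + 0.1·10.53125 = 75.65313.
Δq = 11.71605 − 10.53125 = 1.1848; wedge = 85.25 − 75.65313 = 9.59687.
DWL = ½ × 1.1848 × 9.59687 = €5.69 thousand.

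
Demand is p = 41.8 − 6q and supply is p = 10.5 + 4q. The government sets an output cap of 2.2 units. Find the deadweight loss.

4.32

Competitive equilibrium: 41.8 − 6q = 10.5 + 4q → q* = 3.13, p* = 23.02.
At q = 2.2: demand price = 41.8 − 6·2.2 = 28.6; supply price = 10.5 + 4·2.2 = 19.3.
Δq = 3.13 − 2.2 = 0.93; wedge = 28.6 − 19.3 = 9.3.
The triangle = ½ × 0.93 × 9.3 = 4.32.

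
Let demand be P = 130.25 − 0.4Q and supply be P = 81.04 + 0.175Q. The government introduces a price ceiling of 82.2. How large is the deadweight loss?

Competitive equilibrium: 130.25 − 0.4Q = 81.04 + 0.175Q → Q* = 85.5826, P* = 96.017.
At the ceiling P = 82.2, quantity supplied = (82.2 − 81.04)/0.175 = 6.6286.
Willingness to pay at Q' = 6.6286: 130.25 − 0.4·6.6286 = 127.5986.
ΔQ = 85.5826 − 6.6286 = 78.954; wedge = 127.5986 − 82.2 = 45.3986.
DWL = ½ × 78.954 × 45.3986 = 1792.20.

1792.20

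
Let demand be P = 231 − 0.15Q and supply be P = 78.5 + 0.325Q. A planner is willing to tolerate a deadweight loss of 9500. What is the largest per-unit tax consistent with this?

Competitive equilibrium: 231 − 0.15Q = 78.5 + 0.325Q → Q* = 321.0526, P* = 182.8421.
A tax t gives ΔQ = t/0.475 and wedge t, so DWL = t²/0.95.
t²/0.95 = 9500 → t² = 9025 → t = 95.

95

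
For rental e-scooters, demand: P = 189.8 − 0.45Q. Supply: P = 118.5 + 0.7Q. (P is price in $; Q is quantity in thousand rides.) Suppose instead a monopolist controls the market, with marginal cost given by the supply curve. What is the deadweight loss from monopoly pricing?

$174.84 thousand

Competitive equilibrium: 189.8 − 0.45Q = 118.5 + 0.7Q → Q* = 62, P* = 161.9.
Marginal revenue: MR = 189.8 − 0.9Q. Set MR = MC: 189.8 − 0.9Q = 118.5 + 0.7Q → Q_m = 44.5625.
Price P_m = 189.8 − 0.45·44.5625 = 169.7469; MC(Q_m) = 118.5 + 0.7·44.5625 = 149.6938.
Competitive Q* = 62, so ΔQ = 17.4375; wedge = 169.7469 − 149.6938 = 20.0531.
DWL = ½ × 17.4375 × 20.0531 = $174.84 thousand.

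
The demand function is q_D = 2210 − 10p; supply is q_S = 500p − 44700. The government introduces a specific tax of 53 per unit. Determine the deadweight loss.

13769.61

In inverse form: demand p = 221 − 0.1q, supply p = 89.4 + 0.002q.
Competitive equilibrium: 221 − 0.1q = 89.4 + 0.002q → q* = 1290.1961, p* = 91.9804.
With the tax, the buyer price exceeds the seller price by 53: (221 − 0.1q) − (89.4 + 0.002q) = 53 → q' = 770.5882.
Δq = 1290.1961 − 770.5882 = 519.6079; the wedge equals the tax, 53.
Welfare loss = ½ × 519.6079 × 53 = 13769.61.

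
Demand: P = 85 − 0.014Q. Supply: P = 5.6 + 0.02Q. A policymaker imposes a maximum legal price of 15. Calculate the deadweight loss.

59148.48

Competitive equilibrium: 85 − 0.014Q = 5.6 + 0.02Q → Q* = 2335.2941, P* = 52.3059.
At the ceiling P = 15, quantity supplied = (15 − 5.6)/0.02 = 470.
Willingness to pay at Q' = 470: 85 − 0.014·470 = 78.42.
ΔQ = 2335.2941 − 470 = 1865.2941; wedge = 78.42 − 15 = 63.42.
Deadweight loss = ½ × 1865.2941 × 63.42 = 59148.48.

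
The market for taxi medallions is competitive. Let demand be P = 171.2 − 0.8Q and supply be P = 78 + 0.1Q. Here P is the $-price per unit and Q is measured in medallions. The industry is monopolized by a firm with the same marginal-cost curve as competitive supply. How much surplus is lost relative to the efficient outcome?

Competitive equilibrium: 171.2 − 0.8Q = 78 + 0.1Q → Q* = 103.55556, P* = 88.35556.
Marginal revenue: MR = 171.2 − 1.6Q. Set MR = MC: 171.2 − 1.6Q = 78 + 0.1Q → Q_m = 54.82353.
Price P_m = 171.2 − 0.8·54.82353 = 127.34118; MC(Q_m) = 78 + 0.1·54.82353 = 83.48235.
Competitive Q* = 103.55556, so ΔQ = 48.73203; wedge = 127.34118 − 83.48235 = 43.85883.
DWL = ½ × 48.73203 × 43.85883 = $1068.66.

$1068.66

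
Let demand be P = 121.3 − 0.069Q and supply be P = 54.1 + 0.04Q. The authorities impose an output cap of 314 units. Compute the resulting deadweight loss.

4987.54

Competitive equilibrium: 121.3 − 0.069Q = 54.1 + 0.04Q → Q* = 616.51376, P* = 78.76055.
At Q = 314: demand price = 121.3 − 0.069·314 = 99.634; supply price = 54.1 + 0.04·314 = 66.66.
ΔQ = 616.51376 − 314 = 302.51376; wedge = 99.634 − 66.66 = 32.974.
Welfare loss = ½ × 302.51376 × 32.974 = 4987.54.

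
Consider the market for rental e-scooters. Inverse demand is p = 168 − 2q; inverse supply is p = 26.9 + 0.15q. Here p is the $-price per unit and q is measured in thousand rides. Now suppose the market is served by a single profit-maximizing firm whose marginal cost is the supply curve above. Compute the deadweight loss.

$1075.35 thousand

Competitive equilibrium: 168 − 2q = 26.9 + 0.15q → q* = 65.6279, p* = 36.7442.
Marginal revenue: MR = 168 − 4q. Set MR = MC: 168 − 4q = 26.9 + 0.15q → q_m = 34.
Price p_m = 168 − 2·34 = 100; MC(q_m) = 26.9 + 0.15·34 = 32.
Competitive q* = 65.6279, so Δq = 31.6279; wedge = 100 − 32 = 68.
Welfare loss = ½ × 31.6279 × 68 = $1075.35 thousand.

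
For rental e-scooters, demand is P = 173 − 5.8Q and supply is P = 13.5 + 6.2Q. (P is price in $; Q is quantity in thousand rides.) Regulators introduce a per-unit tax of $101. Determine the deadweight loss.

Competitive equilibrium: 173 − 5.8Q = 13.5 + 6.2Q → Q* = 13.2917, P* = 95.9083.
With the tax, the buyer price exceeds the seller price by 101: (173 − 5.8Q) − (13.5 + 6.2Q) = 101 → Q' = 4.875.
ΔQ = 13.2917 − 4.875 = 8.4167; the wedge equals the tax, 101.
Welfare loss = ½ × 8.4167 × 101 = $425.04 thousand.

$425.04 thousand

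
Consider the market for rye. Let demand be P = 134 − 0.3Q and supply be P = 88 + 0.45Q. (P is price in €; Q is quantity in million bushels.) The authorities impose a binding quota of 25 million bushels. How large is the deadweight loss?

€495.04 million

Competitive equilibrium: 134 − 0.3Q = 88 + 0.45Q → Q* = 61.3333, P* = 115.6.
At Q = 25: demand price = 134 − 0.3·25 = 126.5; supply price = 88 + 0.45·25 = 99.25.
ΔQ = 61.3333 − 25 = 36.3333; wedge = 126.5 − 99.25 = 27.25.
The triangle = ½ × 36.3333 × 27.25 = €495.04 million.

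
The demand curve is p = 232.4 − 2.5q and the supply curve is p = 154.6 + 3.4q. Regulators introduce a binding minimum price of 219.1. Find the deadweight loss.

Competitive equilibrium: 232.4 − 2.5q = 154.6 + 3.4q → q* = 13.1864, p* = 199.4339.
At the floor p = 219.1, quantity demanded = (232.4 − 219.1)/2.5 = 5.32.
Sellers' marginal cost at q' = 5.32: 154.6 + 3.4·5.32 = 172.688.
Δq = 13.1864 − 5.32 = 7.8664; wedge = 219.1 − 172.688 = 46.412.
DWL = ½ × 7.8664 × 46.412 = 182.55.

182.55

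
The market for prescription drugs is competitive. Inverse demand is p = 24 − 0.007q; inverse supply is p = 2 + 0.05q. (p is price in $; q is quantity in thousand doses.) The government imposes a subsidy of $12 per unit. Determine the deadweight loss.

Competitive equilibrium: 24 − 0.007q = 2 + 0.05q → q* = 385.9649, p* = 21.2982.
The subsidy lowers effective supply by 12: p = 0.05q − 10.
New quantity: 24 − 0.007q = 0.05q − 10 → q' = 596.4912.
Overproduction Δq = 596.4912 − 385.9649 = 210.5263; wedge = subsidy = 12.
DWL = ½ × 210.5263 × 12 = $1263.16 thousand.

$1263.16 thousand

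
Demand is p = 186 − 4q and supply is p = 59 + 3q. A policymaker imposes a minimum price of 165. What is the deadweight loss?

Competitive equilibrium: 186 − 4q = 59 + 3q → q* = 18.1429, p* = 113.4286.
At the floor p = 165, quantity demanded = (186 − 165)/4 = 5.25.
Sellers' marginal cost at q' = 5.25: 59 + 3·5.25 = 74.75.
Δq = 18.1429 − 5.25 = 12.8929; wedge = 165 − 74.75 = 90.25.
DWL = ½ × 12.8929 × 90.25 = 581.79.

581.79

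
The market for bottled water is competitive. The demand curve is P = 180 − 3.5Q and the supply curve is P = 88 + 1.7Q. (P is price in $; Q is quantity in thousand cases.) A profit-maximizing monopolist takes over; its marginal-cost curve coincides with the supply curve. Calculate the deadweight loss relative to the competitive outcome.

Competitive equilibrium: 180 − 3.5Q = 88 + 1.7Q → Q* = 17.6923, P* = 118.0769.
Marginal revenue: MR = 180 − 7Q. Set MR = MC: 180 − 7Q = 88 + 1.7Q → Q_m = 10.5747.
Price P_m = 180 − 3.5·10.5747 = 142.9886; MC(Q_m) = 88 + 1.7·10.5747 = 105.977.
Competitive Q* = 17.6923, so ΔQ = 7.1176; wedge = 142.9886 − 105.977 = 37.0116.
The triangle = ½ × 7.1176 × 37.0116 = $131.72 thousand.

$131.72 thousand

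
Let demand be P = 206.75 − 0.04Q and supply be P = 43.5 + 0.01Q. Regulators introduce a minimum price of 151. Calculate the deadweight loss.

87539.41

Competitive equilibrium: 206.75 − 0.04Q = 43.5 + 0.01Q → Q* = 3265, P* = 76.15.
At the floor P = 151, quantity demanded = (206.75 − 151)/0.04 = 1393.75.
Sellers' marginal cost at Q' = 1393.75: 43.5 + 0.01·1393.75 = 57.4375.
ΔQ = 3265 − 1393.75 = 1871.25; wedge = 151 − 57.4375 = 93.5625.
Welfare loss = ½ × 1871.25 × 93.5625 = 87539.41.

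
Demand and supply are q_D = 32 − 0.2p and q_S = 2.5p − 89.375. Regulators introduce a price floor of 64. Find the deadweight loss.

39.18

In inverse form: demand p = 160 − 5q, supply p = 35.75 + 0.4q.
Competitive equilibrium: 160 − 5q = 35.75 + 0.4q → q* = 23.0093, p* = 44.9537.
At the floor p = 64, quantity demanded = (160 − 64)/5 = 19.2.
Sellers' marginal cost at q' = 19.2: 35.75 + 0.4·19.2 = 43.43.
Δq = 23.0093 − 19.2 = 3.8093; wedge = 64 − 43.43 = 20.57.
Deadweight loss = ½ × 3.8093 × 20.57 = 39.18.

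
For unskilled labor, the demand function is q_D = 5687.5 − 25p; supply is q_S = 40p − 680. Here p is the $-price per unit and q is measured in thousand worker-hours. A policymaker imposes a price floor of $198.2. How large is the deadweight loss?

$204094.91 thousand

In inverse form: demand p = 227.5 − 0.04q, supply p = 17 + 0.025q.
Competitive equilibrium: 227.5 − 0.04q = 17 + 0.025q → q* = 3238.46154, p* = 97.96154.
At the floor p = 198.2, quantity demanded = (227.5 − 198.2)/0.04 = 732.5.
Sellers' marginal cost at q' = 732.5: 17 + 0.025·732.5 = 35.3125.
Δq = 3238.46154 − 732.5 = 2505.96154; wedge = 198.2 − 35.3125 = 162.8875.
Welfare loss = ½ × 2505.96154 × 162.8875 = $204094.91 thousand.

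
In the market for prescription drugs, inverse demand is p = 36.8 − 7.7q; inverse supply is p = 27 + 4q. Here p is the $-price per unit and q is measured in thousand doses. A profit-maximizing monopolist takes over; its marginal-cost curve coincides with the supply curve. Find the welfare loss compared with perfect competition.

Competitive equilibrium: 36.8 − 7.7q = 27 + 4q → q* = 0.8376, p* = 30.3504.
Marginal revenue: MR = 36.8 − 15.4q. Set MR = MC: 36.8 − 15.4q = 27 + 4q → q_m = 0.5052.
Price p_m = 36.8 − 7.7·0.5052 = 32.91; MC(q_m) = 27 + 4·0.5052 = 29.0208.
Competitive q* = 0.8376, so Δq = 0.3324; wedge = 32.91 − 29.0208 = 3.8892.
Welfare loss = ½ × 0.3324 × 3.8892 = $0.65 thousand.

$0.65 thousand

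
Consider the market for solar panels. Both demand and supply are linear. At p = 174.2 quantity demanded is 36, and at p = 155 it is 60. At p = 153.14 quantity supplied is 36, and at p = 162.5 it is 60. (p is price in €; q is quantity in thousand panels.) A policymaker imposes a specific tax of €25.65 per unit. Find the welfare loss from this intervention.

Demand slope = (155 − 174.2)/(60 − 36) = −0.8, so p = 203 − 0.8q.
Supply slope = (162.5 − 153.14)/(60 − 36) = 0.39, so p = 139.1 + 0.39q.
Competitive equilibrium: 203 − 0.8q = 139.1 + 0.39q → q* = 53.6975, p* = 160.042.
With the tax, the buyer price exceeds the seller price by 25.65: (203 − 0.8q) − (139.1 + 0.39q) = 25.65 → q' = 32.1429.
Δq = 53.6975 − 32.1429 = 21.5546; the wedge equals the tax, 25.65.
DWL = ½ × 21.5546 × 25.65 = €276.44 thousand.

€276.44 thousand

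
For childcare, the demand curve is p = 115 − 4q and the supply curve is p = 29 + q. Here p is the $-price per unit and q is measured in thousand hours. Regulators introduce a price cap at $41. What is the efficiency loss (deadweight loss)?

Competitive equilibrium: 115 − 4q = 29 + q → q* = 17.2, p* = 46.2.
At the ceiling p = 41, quantity supplied = (41 − 29)/1 = 12.
Willingness to pay at q' = 12: 115 − 4·12 = 67.
Δq = 17.2 − 12 = 5.2; wedge = 67 − 41 = 26.
Welfare loss = ½ × 5.2 × 26 = $67.60 thousand.

$67.60 thousand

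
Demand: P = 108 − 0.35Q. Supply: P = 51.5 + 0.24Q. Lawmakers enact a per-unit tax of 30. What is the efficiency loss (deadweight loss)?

762.71

Competitive equilibrium: 108 − 0.35Q = 51.5 + 0.24Q → Q* = 95.7627, P* = 74.4831.
With the tax, the buyer price exceeds the seller price by 30: (108 − 0.35Q) − (51.5 + 0.24Q) = 30 → Q' = 44.9153.
ΔQ = 95.7627 − 44.9153 = 50.8474; the wedge equals the tax, 30.
Welfare loss = ½ × 50.8474 × 30 = 762.71.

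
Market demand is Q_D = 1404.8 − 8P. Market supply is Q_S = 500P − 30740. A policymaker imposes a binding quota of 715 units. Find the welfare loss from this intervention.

In inverse form: demand P = 175.6 − 0.125Q, supply P = 61.48 + 0.002Q.
Competitive equilibrium: 175.6 − 0.125Q = 61.48 + 0.002Q → Q* = 898.5827, P* = 63.2772.
At Q = 715: demand price = 175.6 − 0.125·715 = 86.225; supply price = 61.48 + 0.002·715 = 62.91.
ΔQ = 898.5827 − 715 = 183.5827; wedge = 86.225 − 62.91 = 23.315.
Deadweight loss = ½ × 183.5827 × 23.315 = 2140.12.

2140.12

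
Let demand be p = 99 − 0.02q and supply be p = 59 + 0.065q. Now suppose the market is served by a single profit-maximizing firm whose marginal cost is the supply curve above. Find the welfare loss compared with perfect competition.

341.47

Competitive equilibrium: 99 − 0.02q = 59 + 0.065q → q* = 470.5882, p* = 89.5882.
Marginal revenue: MR = 99 − 0.04q. Set MR = MC: 99 − 0.04q = 59 + 0.065q → q_m = 380.9524.
Price p_m = 99 − 0.02·380.9524 = 91.381; MC(q_m) = 59 + 0.065·380.9524 = 83.7619.
Competitive q* = 470.5882, so Δq = 89.6358; wedge = 91.381 − 83.7619 = 7.6191.
The triangle = ½ × 89.6358 × 7.6191 = 341.47.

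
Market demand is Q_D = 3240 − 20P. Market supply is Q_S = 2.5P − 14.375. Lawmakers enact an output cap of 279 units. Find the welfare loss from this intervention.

In inverse form: demand P = 162 − 0.05Q, supply P = 5.75 + 0.4Q.
Competitive equilibrium: 162 − 0.05Q = 5.75 + 0.4Q → Q* = 347.2222, P* = 144.6389.
At Q = 279: demand price = 162 − 0.05·279 = 148.05; supply price = 5.75 + 0.4·279 = 117.35.
ΔQ = 347.2222 − 279 = 68.2222; wedge = 148.05 − 117.35 = 30.7.
DWL = ½ × 68.2222 × 30.7 = 1047.21.

1047.21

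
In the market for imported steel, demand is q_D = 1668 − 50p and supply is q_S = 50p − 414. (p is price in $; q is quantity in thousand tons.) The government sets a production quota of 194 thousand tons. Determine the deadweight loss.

In inverse form: demand p = 33.36 − 0.02q, supply p = 8.28 + 0.02q.
Competitive equilibrium: 33.36 − 0.02q = 8.28 + 0.02q → q* = 627, p* = 20.82.
At q = 194: demand price = 33.36 − 0.02·194 = 29.48; supply price = 8.28 + 0.02·194 = 12.16.
Δq = 627 − 194 = 433; wedge = 29.48 − 12.16 = 17.32.
Welfare loss = ½ × 433 × 17.32 = $3749.78 thousand.

$3749.78 thousand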